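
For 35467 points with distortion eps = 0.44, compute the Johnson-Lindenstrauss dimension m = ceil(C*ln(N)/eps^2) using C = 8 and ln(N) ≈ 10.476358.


ln(35467) ≈ 10.476358.
eps^2 = 0.44^2 = 0.1936.
C*ln(N)/eps^2 ≈ 8*10.476358/0.1936 ≈ 432.9074.
m = ceil(432.9074) = 433.

433


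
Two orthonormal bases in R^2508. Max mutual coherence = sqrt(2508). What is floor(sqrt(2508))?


50^2 = 2500 <= 2508 < 2601 = 51^2, so 50 <= sqrt(2508) < 51.
floor(sqrt(2508)) = 50.

50


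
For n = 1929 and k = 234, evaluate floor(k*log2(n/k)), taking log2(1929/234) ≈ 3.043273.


log2(n/k) = log2(1929/234) ≈ 3.043273.
k*log2(n/k) ≈ 234*3.043273 = 712.125882.
floor(712.125882) = 712.

712


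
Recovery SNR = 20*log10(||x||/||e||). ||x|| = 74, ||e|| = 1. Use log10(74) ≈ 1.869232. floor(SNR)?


||x||/||e|| = 74/1 = 74.
log10(74) ≈ 1.869232.
20*log10(||x||/||e||) ≈ 20*1.869232 = 37.38464.
floor(37.38464) = 37.

37


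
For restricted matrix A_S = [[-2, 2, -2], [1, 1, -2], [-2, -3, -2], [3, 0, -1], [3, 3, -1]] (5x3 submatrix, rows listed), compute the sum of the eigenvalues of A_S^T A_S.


Sum of eigenvalues of A_S^T A_S = trace(A_S^T A_S) = sum of squared column norms of A_S.
A_S^T A_S diagonal: [27, 23, 14].
trace = 27 + 23 + 14 = 64.

64


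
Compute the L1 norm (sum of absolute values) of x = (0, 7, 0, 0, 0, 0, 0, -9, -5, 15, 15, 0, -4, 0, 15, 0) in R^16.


Non-zero entries: [(1, 7), (7, -9), (8, -5), (9, 15), (10, 15), (12, -4), (14, 15)]
Absolute values: [7, 9, 5, 15, 15, 4, 15]
||x||_1 = sum = 70.

70


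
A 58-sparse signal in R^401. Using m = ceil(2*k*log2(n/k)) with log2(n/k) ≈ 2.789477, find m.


log2(n/k) = log2(401/58) ≈ 2.789477.
2*k*log2(n/k) ≈ 2*58*2.789477 = 323.579332.
m = ceil(323.579332) = 324.

324


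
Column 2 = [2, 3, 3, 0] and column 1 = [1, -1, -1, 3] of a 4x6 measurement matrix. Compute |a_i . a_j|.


Inner product: 2*1 + 3*-1 + 3*-1 + 0*3
Products: [2, -3, -3, 0]
Sum = -4.
|dot| = 4.

4


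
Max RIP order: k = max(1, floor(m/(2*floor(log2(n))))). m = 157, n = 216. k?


floor(log2(216)) = 7.
2*7 = 14.
m/(2*floor(log2(n))) = 157/14 ≈ 11.2143.
floor = 11.
k = max(1, 11) = 11.

11


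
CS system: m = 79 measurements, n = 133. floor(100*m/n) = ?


100*m/n = 100*79/133 ≈ 59.3985.
floor = 59.

59


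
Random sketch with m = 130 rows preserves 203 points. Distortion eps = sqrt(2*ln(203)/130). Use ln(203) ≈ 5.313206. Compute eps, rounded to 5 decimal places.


ln(203) ≈ 5.313206.
2*ln(N)/m ≈ 2*5.313206/130 ≈ 0.08174163.
eps = sqrt(0.08174163) ≈ 0.2859049 ≈ 0.28590.

0.28590


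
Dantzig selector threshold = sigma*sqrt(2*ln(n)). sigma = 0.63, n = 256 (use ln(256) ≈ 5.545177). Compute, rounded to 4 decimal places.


ln(256) ≈ 5.545177.
2*ln(n) ≈ 11.090354.
sqrt(2*ln(n)) ≈ sqrt(11.090354) ≈ 3.330218.
threshold ≈ 0.63*3.330218 = 2.09803734 ≈ 2.0980.

2.0980


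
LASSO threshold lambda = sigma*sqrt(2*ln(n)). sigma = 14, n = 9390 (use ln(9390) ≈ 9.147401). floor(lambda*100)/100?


ln(9390) ≈ 9.147401.
2*ln(n) ≈ 18.294802.
sqrt(2*ln(n)) ≈ sqrt(18.294802) ≈ 4.277242.
lambda ≈ 14*4.277242 = 59.881388.
floor(lambda*100)/100 = 59.88.

59.88


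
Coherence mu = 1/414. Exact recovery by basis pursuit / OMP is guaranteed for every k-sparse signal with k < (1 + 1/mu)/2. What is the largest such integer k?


1/mu = 414.
1 + 1/mu = 415.
(1 + 1/mu)/2 = 207.5 is not an integer, so k_max = floor(207.5) = 207.

207


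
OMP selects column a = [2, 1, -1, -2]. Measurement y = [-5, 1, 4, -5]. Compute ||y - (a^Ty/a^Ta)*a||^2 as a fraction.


a^T a = 10.
a^T y = -3.
coeff = -3/10 = -3/10.
||r||^2 = 661/10.

661/10


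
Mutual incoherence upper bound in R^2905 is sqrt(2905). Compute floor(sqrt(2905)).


53^2 = 2809 <= 2905 < 2916 = 54^2, so 53 <= sqrt(2905) < 54.
floor(sqrt(2905)) = 53.

53


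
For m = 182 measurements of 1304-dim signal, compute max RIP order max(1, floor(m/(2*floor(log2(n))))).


floor(log2(1304)) = 10.
2*10 = 20.
m/(2*floor(log2(n))) = 182/20 ≈ 9.1.
floor = 9.
k = max(1, 9) = 9.

9


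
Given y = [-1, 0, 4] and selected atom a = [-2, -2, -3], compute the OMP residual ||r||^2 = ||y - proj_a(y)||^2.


a^T a = 17.
a^T y = -10.
coeff = -10/17 = -10/17.
||r||^2 = 189/17.

189/17


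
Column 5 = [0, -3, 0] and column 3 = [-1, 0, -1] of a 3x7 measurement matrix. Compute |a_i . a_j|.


Inner product: 0*-1 + -3*0 + 0*-1
Products: [0, 0, 0]
Sum = 0.
|dot| = 0.

0


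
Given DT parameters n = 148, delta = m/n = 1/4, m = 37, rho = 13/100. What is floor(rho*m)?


m = 1/4*148 = 37.
rho = 13/100.
rho*m = 13/100*37 = 4.81.
k = floor(4.81) = 4.

4


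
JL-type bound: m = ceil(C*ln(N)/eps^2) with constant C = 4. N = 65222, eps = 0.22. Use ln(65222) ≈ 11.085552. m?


ln(65222) ≈ 11.085552.
eps^2 = 0.22^2 = 0.0484.
C*ln(N)/eps^2 ≈ 4*11.085552/0.0484 ≈ 916.1613.
m = ceil(916.1613) = 917.

917


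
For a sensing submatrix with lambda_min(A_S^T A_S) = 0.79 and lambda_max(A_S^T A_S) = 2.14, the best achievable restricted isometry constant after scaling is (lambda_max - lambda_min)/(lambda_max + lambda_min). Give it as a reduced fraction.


lambda_max - lambda_min = 2.14 - 0.79 = 1.35.
lambda_max + lambda_min = 2.14 + 0.79 = 2.93.
delta = 1.35/2.93 = 135/293.

135/293


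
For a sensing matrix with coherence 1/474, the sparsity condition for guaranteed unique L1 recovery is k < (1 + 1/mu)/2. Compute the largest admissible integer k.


1/mu = 474.
1 + 1/mu = 475.
(1 + 1/mu)/2 = 237.5 is not an integer, so k_max = floor(237.5) = 237.

237


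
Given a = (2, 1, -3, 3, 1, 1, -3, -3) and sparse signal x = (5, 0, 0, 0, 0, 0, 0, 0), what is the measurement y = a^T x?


Non-zero terms: ['2*5']
Products: [10]
y = sum = 10.

10


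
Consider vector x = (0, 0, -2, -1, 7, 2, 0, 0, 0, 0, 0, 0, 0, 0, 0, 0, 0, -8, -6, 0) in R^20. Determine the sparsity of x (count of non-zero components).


Non-zero positions: [2, 3, 4, 5, 17, 18].
Sparsity = 6.

6


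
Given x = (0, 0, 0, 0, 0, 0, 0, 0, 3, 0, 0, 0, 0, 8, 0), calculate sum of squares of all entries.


Non-zero entries: [(8, 3), (13, 8)]
Squares: [9, 64]
||x||_2^2 = sum = 73.

73


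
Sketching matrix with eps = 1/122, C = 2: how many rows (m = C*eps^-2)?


1/eps = 122.
(1/eps)^2 = 14884.
m = 2*14884 = 29768.

29768


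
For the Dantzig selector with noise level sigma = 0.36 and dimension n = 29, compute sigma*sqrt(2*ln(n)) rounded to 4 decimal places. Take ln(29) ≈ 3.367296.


ln(29) ≈ 3.367296.
2*ln(n) ≈ 6.734592.
sqrt(2*ln(n)) ≈ sqrt(6.734592) ≈ 2.595109.
threshold ≈ 0.36*2.595109 = 0.93423924 ≈ 0.9342.

0.9342


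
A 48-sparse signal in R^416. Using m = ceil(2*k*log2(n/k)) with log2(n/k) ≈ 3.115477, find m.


log2(n/k) = log2(416/48) ≈ 3.115477.
2*k*log2(n/k) ≈ 2*48*3.115477 = 299.085792.
m = ceil(299.085792) = 300.

300


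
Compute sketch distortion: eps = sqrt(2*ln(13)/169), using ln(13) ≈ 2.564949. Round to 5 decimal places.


ln(13) ≈ 2.564949.
2*ln(N)/m ≈ 2*2.564949/169 ≈ 0.03035443.
eps = sqrt(0.03035443) ≈ 0.1742252 ≈ 0.17423.

0.17423


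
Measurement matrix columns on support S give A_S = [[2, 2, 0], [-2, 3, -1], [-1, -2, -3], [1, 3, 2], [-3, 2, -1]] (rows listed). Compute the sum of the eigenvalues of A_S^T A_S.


Sum of eigenvalues of A_S^T A_S = trace(A_S^T A_S) = sum of squared column norms of A_S.
A_S^T A_S diagonal: [19, 30, 15].
trace = 19 + 30 + 15 = 64.

64


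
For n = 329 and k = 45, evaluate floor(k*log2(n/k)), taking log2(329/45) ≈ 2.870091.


log2(n/k) = log2(329/45) ≈ 2.870091.
k*log2(n/k) ≈ 45*2.870091 = 129.154095.
floor(129.154095) = 129.

129


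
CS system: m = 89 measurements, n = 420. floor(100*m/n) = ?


100*m/n = 100*89/420 ≈ 21.1905.
floor = 21.

21


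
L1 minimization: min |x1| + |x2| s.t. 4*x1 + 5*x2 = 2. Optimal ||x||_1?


Axis intercepts:
  x1 = 1/2, x2 = 0: L1 = 1/2
  x1 = 0, x2 = 2/5: L1 = 2/5
x* = (0, 2/5)
||x*||_1 = 2/5.

2/5


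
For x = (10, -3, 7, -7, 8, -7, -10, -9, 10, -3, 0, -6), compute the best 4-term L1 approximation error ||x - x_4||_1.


Sorted |x_i| descending: [10, 10, 10, 9, 8, 7, 7, 7, 6, 3, 3, 0]
Keep top 4: [10, 10, 10, 9]
Tail entries: [8, 7, 7, 7, 6, 3, 3, 0]
L1 error = sum of tail = 41.

41


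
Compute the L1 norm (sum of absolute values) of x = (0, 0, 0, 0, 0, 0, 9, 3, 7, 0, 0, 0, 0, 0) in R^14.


Non-zero entries: [(6, 9), (7, 3), (8, 7)]
Absolute values: [9, 3, 7]
||x||_1 = sum = 19.

19


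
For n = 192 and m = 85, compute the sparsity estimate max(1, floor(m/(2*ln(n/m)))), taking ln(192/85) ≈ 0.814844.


n/m = 192/85.
ln(n/m) ≈ 0.814844.
2*ln(n/m) ≈ 1.629688.
m/(2*ln(n/m)) ≈ 85/1.629688 ≈ 52.1572.
floor = 52.
k_max = max(1, 52) = 52.

52


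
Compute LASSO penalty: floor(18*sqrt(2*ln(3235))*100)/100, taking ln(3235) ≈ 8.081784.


ln(3235) ≈ 8.081784.
2*ln(n) ≈ 16.163568.
sqrt(2*ln(n)) ≈ sqrt(16.163568) ≈ 4.020394.
lambda ≈ 18*4.020394 = 72.367092.
floor(lambda*100)/100 = 72.36.

72.36


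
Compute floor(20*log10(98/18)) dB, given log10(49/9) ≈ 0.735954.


||x||/||e|| = 98/18 = 49/9.
log10(49/9) ≈ 0.735954.
20*log10(||x||/||e||) ≈ 20*0.735954 = 14.71908.
floor(14.71908) = 14.

14


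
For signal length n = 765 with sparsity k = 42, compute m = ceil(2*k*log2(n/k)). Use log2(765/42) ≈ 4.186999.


log2(n/k) = log2(765/42) ≈ 4.186999.
2*k*log2(n/k) ≈ 2*42*4.186999 = 351.707916.
m = ceil(351.707916) = 352.

352


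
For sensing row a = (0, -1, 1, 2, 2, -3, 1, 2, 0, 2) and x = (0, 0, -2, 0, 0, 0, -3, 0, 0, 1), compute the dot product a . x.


Non-zero terms: ['1*-2', '1*-3', '2*1']
Products: [-2, -3, 2]
y = sum = -3.

-3


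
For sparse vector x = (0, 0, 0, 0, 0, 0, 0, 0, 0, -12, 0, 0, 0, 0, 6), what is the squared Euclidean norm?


Non-zero entries: [(9, -12), (14, 6)]
Squares: [144, 36]
||x||_2^2 = sum = 180.

180


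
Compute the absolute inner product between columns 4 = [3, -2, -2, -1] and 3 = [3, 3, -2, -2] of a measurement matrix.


Inner product: 3*3 + -2*3 + -2*-2 + -1*-2
Products: [9, -6, 4, 2]
Sum = 9.
|dot| = 9.

9


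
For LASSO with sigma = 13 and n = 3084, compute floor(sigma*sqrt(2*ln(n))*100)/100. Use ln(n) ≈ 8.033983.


ln(3084) ≈ 8.033983.
2*ln(n) ≈ 16.067966.
sqrt(2*ln(n)) ≈ sqrt(16.067966) ≈ 4.008487.
lambda ≈ 13*4.008487 = 52.110331.
floor(lambda*100)/100 = 52.11.

52.11


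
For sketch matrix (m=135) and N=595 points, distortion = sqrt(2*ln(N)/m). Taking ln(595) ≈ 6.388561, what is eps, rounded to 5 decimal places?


ln(595) ≈ 6.388561.
2*ln(N)/m ≈ 2*6.388561/135 ≈ 0.09464535.
eps = sqrt(0.09464535) ≈ 0.3076448 ≈ 0.30764.

0.30764


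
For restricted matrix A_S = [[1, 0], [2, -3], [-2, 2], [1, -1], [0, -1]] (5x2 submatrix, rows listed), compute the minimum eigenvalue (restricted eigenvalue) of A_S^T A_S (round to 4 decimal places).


A_S^T A_S = [[10, -11], [-11, 15]].
trace = 25.
det = 29.
disc = trace^2 - 4*det = 625 - 4*29 = 509.
sqrt(509) ≈ 22.561028.
lam_min = (25 - sqrt(509))/2 ≈ (25 - 22.561028)/2 = 1.219486 ≈ 1.2195.

1.2195


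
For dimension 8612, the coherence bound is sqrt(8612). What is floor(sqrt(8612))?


92^2 = 8464 <= 8612 < 8649 = 93^2, so 92 <= sqrt(8612) < 93.
floor(sqrt(8612)) = 92.

92


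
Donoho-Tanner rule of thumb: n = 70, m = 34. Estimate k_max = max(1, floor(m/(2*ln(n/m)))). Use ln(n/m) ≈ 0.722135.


n/m = 70/34 = 35/17.
ln(n/m) ≈ 0.722135.
2*ln(n/m) ≈ 1.44427.
m/(2*ln(n/m)) ≈ 34/1.44427 ≈ 23.5413.
floor = 23.
k_max = max(1, 23) = 23.

23


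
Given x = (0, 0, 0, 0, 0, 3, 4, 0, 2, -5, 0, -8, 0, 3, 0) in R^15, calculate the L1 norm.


Non-zero entries: [(5, 3), (6, 4), (8, 2), (9, -5), (11, -8), (13, 3)]
Absolute values: [3, 4, 2, 5, 8, 3]
||x||_1 = sum = 25.

25


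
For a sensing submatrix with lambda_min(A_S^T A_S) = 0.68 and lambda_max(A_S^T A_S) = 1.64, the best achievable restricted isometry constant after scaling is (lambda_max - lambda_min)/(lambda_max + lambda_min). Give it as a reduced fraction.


lambda_max - lambda_min = 1.64 - 0.68 = 0.96.
lambda_max + lambda_min = 1.64 + 0.68 = 2.32.
delta = 0.96/2.32 = 96/232 = 12/29.

12/29


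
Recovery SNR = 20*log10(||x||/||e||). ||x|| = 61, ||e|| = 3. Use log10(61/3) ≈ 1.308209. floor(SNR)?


||x||/||e|| = 61/3.
log10(61/3) ≈ 1.308209.
20*log10(||x||/||e||) ≈ 20*1.308209 = 26.16418.
floor(26.16418) = 26.

26


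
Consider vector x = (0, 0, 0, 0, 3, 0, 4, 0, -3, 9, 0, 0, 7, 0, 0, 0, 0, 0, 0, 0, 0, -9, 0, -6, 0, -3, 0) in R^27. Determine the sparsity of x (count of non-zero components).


Non-zero positions: [4, 6, 8, 9, 12, 21, 23, 25].
Sparsity = 8.

8


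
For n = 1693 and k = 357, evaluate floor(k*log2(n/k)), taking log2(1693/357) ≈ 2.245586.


log2(n/k) = log2(1693/357) ≈ 2.245586.
k*log2(n/k) ≈ 357*2.245586 = 801.674202.
floor(801.674202) = 801.

801


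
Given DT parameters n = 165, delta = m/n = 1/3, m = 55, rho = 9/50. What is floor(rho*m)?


m = 1/3*165 = 55.
rho = 9/50.
rho*m = 9/50*55 = 9.9.
k = floor(9.9) = 9.

9


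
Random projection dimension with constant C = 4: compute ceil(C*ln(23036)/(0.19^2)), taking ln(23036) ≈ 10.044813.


ln(23036) ≈ 10.044813.
eps^2 = 0.19^2 = 0.0361.
C*ln(N)/eps^2 ≈ 4*10.044813/0.0361 ≈ 1112.9987.
m = ceil(1112.9987) = 1113.

1113


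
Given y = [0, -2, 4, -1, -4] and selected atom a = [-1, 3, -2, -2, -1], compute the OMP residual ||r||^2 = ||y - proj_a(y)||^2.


a^T a = 19.
a^T y = -8.
coeff = -8/19 = -8/19.
||r||^2 = 639/19.

639/19


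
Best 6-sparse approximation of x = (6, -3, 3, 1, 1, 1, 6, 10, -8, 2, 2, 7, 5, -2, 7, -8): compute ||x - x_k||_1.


Sorted |x_i| descending: [10, 8, 8, 7, 7, 6, 6, 5, 3, 3, 2, 2, 2, 1, 1, 1]
Keep top 6: [10, 8, 8, 7, 7, 6]
Tail entries: [6, 5, 3, 3, 2, 2, 2, 1, 1, 1]
L1 error = sum of tail = 26.

26


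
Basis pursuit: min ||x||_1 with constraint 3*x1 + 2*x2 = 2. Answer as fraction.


Axis intercepts:
  x1 = 2/3, x2 = 0: L1 = 2/3
  x1 = 0, x2 = 1: L1 = 1
x* = (2/3, 0)
||x*||_1 = 2/3.

2/3


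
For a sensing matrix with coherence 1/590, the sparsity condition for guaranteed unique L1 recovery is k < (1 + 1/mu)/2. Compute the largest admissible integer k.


1/mu = 590.
1 + 1/mu = 591.
(1 + 1/mu)/2 = 295.5 is not an integer, so k_max = floor(295.5) = 295.

295


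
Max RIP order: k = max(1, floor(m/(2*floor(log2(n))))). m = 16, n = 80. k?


floor(log2(80)) = 6.
2*6 = 12.
m/(2*floor(log2(n))) = 16/12 ≈ 1.3333.
floor = 1.
k = max(1, 1) = 1.

1


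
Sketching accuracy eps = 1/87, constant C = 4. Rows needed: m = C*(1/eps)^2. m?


1/eps = 87.
(1/eps)^2 = 7569.
m = 4*7569 = 30276.

30276


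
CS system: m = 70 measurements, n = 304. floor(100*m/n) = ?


100*m/n = 100*70/304 ≈ 23.0263.
floor = 23.

23


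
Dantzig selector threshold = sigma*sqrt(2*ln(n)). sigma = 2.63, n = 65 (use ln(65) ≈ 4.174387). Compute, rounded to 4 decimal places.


ln(65) ≈ 4.174387.
2*ln(n) ≈ 8.348774.
sqrt(2*ln(n)) ≈ sqrt(8.348774) ≈ 2.889425.
threshold ≈ 2.63*2.889425 = 7.59918775 ≈ 7.5992.

7.5992


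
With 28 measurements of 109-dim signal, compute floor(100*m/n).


100*m/n = 100*28/109 ≈ 25.6881.
floor = 25.

25


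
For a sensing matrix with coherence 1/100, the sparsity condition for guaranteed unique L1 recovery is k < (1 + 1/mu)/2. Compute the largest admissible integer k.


1/mu = 100.
1 + 1/mu = 101.
(1 + 1/mu)/2 = 50.5 is not an integer, so k_max = floor(50.5) = 50.

50


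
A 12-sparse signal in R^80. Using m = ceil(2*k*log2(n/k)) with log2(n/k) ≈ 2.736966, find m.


log2(n/k) = log2(80/12) ≈ 2.736966.
2*k*log2(n/k) ≈ 2*12*2.736966 = 65.687184.
m = ceil(65.687184) = 66.

66


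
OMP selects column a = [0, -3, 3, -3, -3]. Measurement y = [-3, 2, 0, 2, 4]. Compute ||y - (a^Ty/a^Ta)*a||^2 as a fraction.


a^T a = 36.
a^T y = -24.
coeff = -24/36 = -2/3.
||r||^2 = 17.

17


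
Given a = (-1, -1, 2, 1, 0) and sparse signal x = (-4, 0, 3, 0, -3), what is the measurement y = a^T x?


Non-zero terms: ['-1*-4', '2*3', '0*-3']
Products: [4, 6, 0]
y = sum = 10.

10


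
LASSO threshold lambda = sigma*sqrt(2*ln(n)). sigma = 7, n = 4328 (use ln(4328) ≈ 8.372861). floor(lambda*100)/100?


ln(4328) ≈ 8.372861.
2*ln(n) ≈ 16.745722.
sqrt(2*ln(n)) ≈ sqrt(16.745722) ≈ 4.092154.
lambda ≈ 7*4.092154 = 28.645078.
floor(lambda*100)/100 = 28.64.

28.64


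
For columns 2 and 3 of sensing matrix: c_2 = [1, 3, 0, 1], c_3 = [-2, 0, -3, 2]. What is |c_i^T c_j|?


Inner product: 1*-2 + 3*0 + 0*-3 + 1*2
Products: [-2, 0, 0, 2]
Sum = 0.
|dot| = 0.

0


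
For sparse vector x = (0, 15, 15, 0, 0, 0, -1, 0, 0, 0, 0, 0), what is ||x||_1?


Non-zero entries: [(1, 15), (2, 15), (6, -1)]
Absolute values: [15, 15, 1]
||x||_1 = sum = 31.

31


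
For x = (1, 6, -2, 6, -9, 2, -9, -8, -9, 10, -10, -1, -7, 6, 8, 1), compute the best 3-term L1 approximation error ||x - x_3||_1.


Sorted |x_i| descending: [10, 10, 9, 9, 9, 8, 8, 7, 6, 6, 6, 2, 2, 1, 1, 1]
Keep top 3: [10, 10, 9]
Tail entries: [9, 9, 8, 8, 7, 6, 6, 6, 2, 2, 1, 1, 1]
L1 error = sum of tail = 66.

66


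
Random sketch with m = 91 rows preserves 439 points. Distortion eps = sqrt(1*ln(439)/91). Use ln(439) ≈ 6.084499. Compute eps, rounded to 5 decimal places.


ln(439) ≈ 6.084499.
1*ln(N)/m ≈ 1*6.084499/91 ≈ 0.06686263.
eps = sqrt(0.06686263) ≈ 0.2585781 ≈ 0.25858.

0.25858


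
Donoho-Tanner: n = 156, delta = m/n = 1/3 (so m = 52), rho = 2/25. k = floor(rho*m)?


m = 1/3*156 = 52.
rho = 2/25.
rho*m = 2/25*52 = 4.16.
k = floor(4.16) = 4.

4


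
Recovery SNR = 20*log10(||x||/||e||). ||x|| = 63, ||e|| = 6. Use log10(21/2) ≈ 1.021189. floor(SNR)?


||x||/||e|| = 63/6 = 21/2.
log10(21/2) ≈ 1.021189.
20*log10(||x||/||e||) ≈ 20*1.021189 = 20.42378.
floor(20.42378) = 20.

20


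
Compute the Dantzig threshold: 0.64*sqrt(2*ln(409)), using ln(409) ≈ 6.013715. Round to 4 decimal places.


ln(409) ≈ 6.013715.
2*ln(n) ≈ 12.02743.
sqrt(2*ln(n)) ≈ sqrt(12.02743) ≈ 3.468059.
threshold ≈ 0.64*3.468059 = 2.21955776 ≈ 2.2196.

2.2196


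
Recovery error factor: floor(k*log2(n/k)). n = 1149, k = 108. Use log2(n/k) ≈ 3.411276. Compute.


log2(n/k) = log2(1149/108) ≈ 3.411276.
k*log2(n/k) ≈ 108*3.411276 = 368.417808.
floor(368.417808) = 368.

368


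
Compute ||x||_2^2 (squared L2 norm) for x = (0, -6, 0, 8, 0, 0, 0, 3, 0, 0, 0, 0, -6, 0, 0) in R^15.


Non-zero entries: [(1, -6), (3, 8), (7, 3), (12, -6)]
Squares: [36, 64, 9, 36]
||x||_2^2 = sum = 145.

145


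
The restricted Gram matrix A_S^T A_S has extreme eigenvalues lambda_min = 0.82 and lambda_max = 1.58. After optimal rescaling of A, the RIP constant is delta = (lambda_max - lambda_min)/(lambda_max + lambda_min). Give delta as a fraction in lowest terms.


lambda_max - lambda_min = 1.58 - 0.82 = 0.76.
lambda_max + lambda_min = 1.58 + 0.82 = 2.40.
delta = 0.76/2.40 = 76/240 = 19/60.

19/60


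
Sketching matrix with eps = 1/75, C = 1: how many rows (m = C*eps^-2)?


1/eps = 75.
(1/eps)^2 = 5625.
m = 1*5625 = 5625.

5625


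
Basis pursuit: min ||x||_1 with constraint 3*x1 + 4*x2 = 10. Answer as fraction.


Axis intercepts:
  x1 = 10/3, x2 = 0: L1 = 10/3
  x1 = 0, x2 = 5/2: L1 = 5/2
x* = (0, 5/2)
||x*||_1 = 5/2.

5/2


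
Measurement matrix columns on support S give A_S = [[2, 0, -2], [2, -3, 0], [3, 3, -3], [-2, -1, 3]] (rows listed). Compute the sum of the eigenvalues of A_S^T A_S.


Sum of eigenvalues of A_S^T A_S = trace(A_S^T A_S) = sum of squared column norms of A_S.
A_S^T A_S diagonal: [21, 19, 22].
trace = 21 + 19 + 22 = 62.

62


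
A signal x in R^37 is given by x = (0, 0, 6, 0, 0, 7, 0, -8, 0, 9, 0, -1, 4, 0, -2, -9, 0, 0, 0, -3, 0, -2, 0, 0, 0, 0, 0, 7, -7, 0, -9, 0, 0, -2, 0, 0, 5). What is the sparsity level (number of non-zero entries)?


Non-zero positions: [2, 5, 7, 9, 11, 12, 14, 15, 19, 21, 27, 28, 30, 33, 36].
Sparsity = 15.

15


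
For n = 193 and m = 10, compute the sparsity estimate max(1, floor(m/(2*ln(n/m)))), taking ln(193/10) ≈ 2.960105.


n/m = 193/10.
ln(n/m) ≈ 2.960105.
2*ln(n/m) ≈ 5.92021.
m/(2*ln(n/m)) ≈ 10/5.92021 ≈ 1.6891.
floor = 1.
k_max = max(1, 1) = 1.

1


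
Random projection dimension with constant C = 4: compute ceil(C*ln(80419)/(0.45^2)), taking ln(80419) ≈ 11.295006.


ln(80419) ≈ 11.295006.
eps^2 = 0.45^2 = 0.2025.
C*ln(N)/eps^2 ≈ 4*11.295006/0.2025 ≈ 223.1112.
m = ceil(223.1112) = 224.

224


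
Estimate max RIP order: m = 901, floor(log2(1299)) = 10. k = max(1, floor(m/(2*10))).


floor(log2(1299)) = 10.
2*10 = 20.
m/(2*floor(log2(n))) = 901/20 ≈ 45.05.
floor = 45.
k = max(1, 45) = 45.

45


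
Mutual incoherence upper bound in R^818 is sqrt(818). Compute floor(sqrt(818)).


28^2 = 784 <= 818 < 841 = 29^2, so 28 <= sqrt(818) < 29.
floor(sqrt(818)) = 28.

28


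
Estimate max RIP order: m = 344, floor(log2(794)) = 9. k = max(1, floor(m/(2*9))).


floor(log2(794)) = 9.
2*9 = 18.
m/(2*floor(log2(n))) = 344/18 ≈ 19.1111.
floor = 19.
k = max(1, 19) = 19.

19


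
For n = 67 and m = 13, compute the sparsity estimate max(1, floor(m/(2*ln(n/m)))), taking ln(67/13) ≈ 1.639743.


n/m = 67/13.
ln(n/m) ≈ 1.639743.
2*ln(n/m) ≈ 3.279486.
m/(2*ln(n/m)) ≈ 13/3.279486 ≈ 3.964.
floor = 3.
k_max = max(1, 3) = 3.

3


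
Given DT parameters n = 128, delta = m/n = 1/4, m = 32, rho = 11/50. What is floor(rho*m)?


m = 1/4*128 = 32.
rho = 11/50.
rho*m = 11/50*32 = 7.04.
k = floor(7.04) = 7.

7


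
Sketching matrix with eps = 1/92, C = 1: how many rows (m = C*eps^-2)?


1/eps = 92.
(1/eps)^2 = 8464.
m = 1*8464 = 8464.

8464


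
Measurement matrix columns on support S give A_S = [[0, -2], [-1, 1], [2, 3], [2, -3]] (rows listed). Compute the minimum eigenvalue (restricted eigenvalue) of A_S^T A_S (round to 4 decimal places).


A_S^T A_S = [[9, -1], [-1, 23]].
trace = 32.
det = 206.
disc = trace^2 - 4*det = 1024 - 4*206 = 200.
sqrt(200) ≈ 14.142136.
lam_min = (32 - sqrt(200))/2 ≈ (32 - 14.142136)/2 = 8.928932 ≈ 8.9289.

8.9289


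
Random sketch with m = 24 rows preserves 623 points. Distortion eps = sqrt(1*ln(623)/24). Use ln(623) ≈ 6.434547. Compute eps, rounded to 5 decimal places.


ln(623) ≈ 6.434547.
1*ln(N)/m ≈ 1*6.434547/24 ≈ 0.26810613.
eps = sqrt(0.26810613) ≈ 0.5177897 ≈ 0.51779.

0.51779


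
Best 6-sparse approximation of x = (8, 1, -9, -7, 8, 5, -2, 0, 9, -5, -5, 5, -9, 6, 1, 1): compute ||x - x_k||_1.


Sorted |x_i| descending: [9, 9, 9, 8, 8, 7, 6, 5, 5, 5, 5, 2, 1, 1, 1, 0]
Keep top 6: [9, 9, 9, 8, 8, 7]
Tail entries: [6, 5, 5, 5, 5, 2, 1, 1, 1, 0]
L1 error = sum of tail = 31.

31


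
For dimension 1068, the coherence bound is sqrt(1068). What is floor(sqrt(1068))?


32^2 = 1024 <= 1068 < 1089 = 33^2, so 32 <= sqrt(1068) < 33.
floor(sqrt(1068)) = 32.

32


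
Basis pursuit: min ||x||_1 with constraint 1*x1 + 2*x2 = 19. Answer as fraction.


Axis intercepts:
  x1 = 19, x2 = 0: L1 = 19
  x1 = 0, x2 = 19/2: L1 = 19/2
x* = (0, 19/2)
||x*||_1 = 19/2.

19/2


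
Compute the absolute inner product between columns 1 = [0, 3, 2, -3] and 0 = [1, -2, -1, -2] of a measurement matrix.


Inner product: 0*1 + 3*-2 + 2*-1 + -3*-2
Products: [0, -6, -2, 6]
Sum = -2.
|dot| = 2.

2


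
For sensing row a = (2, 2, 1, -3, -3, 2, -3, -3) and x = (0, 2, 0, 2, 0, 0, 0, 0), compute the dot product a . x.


Non-zero terms: ['2*2', '-3*2']
Products: [4, -6]
y = sum = -2.

-2


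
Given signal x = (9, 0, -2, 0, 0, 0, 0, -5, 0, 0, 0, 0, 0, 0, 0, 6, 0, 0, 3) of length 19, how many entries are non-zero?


Non-zero positions: [0, 2, 7, 15, 18].
Sparsity = 5.

5


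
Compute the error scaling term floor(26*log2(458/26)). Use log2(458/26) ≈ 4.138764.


log2(n/k) = log2(458/26) ≈ 4.138764.
k*log2(n/k) ≈ 26*4.138764 = 107.607864.
floor(107.607864) = 107.

107


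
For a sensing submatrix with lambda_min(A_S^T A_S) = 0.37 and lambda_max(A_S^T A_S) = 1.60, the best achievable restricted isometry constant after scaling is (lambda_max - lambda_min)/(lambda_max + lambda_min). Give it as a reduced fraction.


lambda_max - lambda_min = 1.60 - 0.37 = 1.23.
lambda_max + lambda_min = 1.60 + 0.37 = 1.97.
delta = 1.23/1.97 = 123/197.

123/197


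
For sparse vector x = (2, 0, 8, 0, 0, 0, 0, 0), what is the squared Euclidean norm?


Non-zero entries: [(0, 2), (2, 8)]
Squares: [4, 64]
||x||_2^2 = sum = 68.

68


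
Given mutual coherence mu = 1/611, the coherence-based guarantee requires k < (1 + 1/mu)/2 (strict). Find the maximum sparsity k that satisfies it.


1/mu = 611.
1 + 1/mu = 612.
(1 + 1/mu)/2 = 306 is an integer and the inequality is strict, so k_max = 306 - 1 = 305.

305


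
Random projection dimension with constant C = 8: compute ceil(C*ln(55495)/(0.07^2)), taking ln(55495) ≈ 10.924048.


ln(55495) ≈ 10.924048.
eps^2 = 0.07^2 = 0.0049.
C*ln(N)/eps^2 ≈ 8*10.924048/0.0049 ≈ 17835.1804.
m = ceil(17835.1804) = 17836.

17836


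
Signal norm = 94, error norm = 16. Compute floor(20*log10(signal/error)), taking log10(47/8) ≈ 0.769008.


||x||/||e|| = 94/16 = 47/8.
log10(47/8) ≈ 0.769008.
20*log10(||x||/||e||) ≈ 20*0.769008 = 15.38016.
floor(15.38016) = 15.

15


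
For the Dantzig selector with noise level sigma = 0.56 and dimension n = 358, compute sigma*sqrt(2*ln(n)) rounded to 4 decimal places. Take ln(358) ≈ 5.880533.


ln(358) ≈ 5.880533.
2*ln(n) ≈ 11.761066.
sqrt(2*ln(n)) ≈ sqrt(11.761066) ≈ 3.429441.
threshold ≈ 0.56*3.429441 = 1.92048696 ≈ 1.9205.

1.9205


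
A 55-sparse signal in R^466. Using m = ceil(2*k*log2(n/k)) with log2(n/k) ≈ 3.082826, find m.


log2(n/k) = log2(466/55) ≈ 3.082826.
2*k*log2(n/k) ≈ 2*55*3.082826 = 339.11086.
m = ceil(339.11086) = 340.

340


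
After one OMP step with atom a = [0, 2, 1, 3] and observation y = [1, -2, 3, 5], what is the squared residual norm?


a^T a = 14.
a^T y = 14.
coeff = 14/14 = 1.
||r||^2 = 25.

25


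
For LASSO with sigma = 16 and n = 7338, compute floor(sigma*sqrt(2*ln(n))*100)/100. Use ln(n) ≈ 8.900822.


ln(7338) ≈ 8.900822.
2*ln(n) ≈ 17.801644.
sqrt(2*ln(n)) ≈ sqrt(17.801644) ≈ 4.219199.
lambda ≈ 16*4.219199 = 67.507184.
floor(lambda*100)/100 = 67.50.

67.50


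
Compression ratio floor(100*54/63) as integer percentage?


100*m/n = 100*54/63 ≈ 85.7143.
floor = 85.

85


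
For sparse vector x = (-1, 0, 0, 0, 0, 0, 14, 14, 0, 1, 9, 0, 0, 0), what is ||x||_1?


Non-zero entries: [(0, -1), (6, 14), (7, 14), (9, 1), (10, 9)]
Absolute values: [1, 14, 14, 1, 9]
||x||_1 = sum = 39.

39


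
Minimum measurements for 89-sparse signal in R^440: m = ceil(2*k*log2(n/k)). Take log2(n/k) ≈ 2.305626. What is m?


log2(n/k) = log2(440/89) ≈ 2.305626.
2*k*log2(n/k) ≈ 2*89*2.305626 = 410.401428.
m = ceil(410.401428) = 411.

411


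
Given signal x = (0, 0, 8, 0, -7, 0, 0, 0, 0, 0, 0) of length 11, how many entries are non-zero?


Non-zero positions: [2, 4].
Sparsity = 2.

2


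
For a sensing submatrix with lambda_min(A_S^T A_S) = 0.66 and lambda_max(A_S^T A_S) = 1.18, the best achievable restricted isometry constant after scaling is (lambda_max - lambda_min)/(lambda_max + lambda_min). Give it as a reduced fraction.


lambda_max - lambda_min = 1.18 - 0.66 = 0.52.
lambda_max + lambda_min = 1.18 + 0.66 = 1.84.
delta = 0.52/1.84 = 52/184 = 13/46.

13/46


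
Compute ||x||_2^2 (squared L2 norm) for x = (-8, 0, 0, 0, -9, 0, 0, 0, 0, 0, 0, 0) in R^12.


Non-zero entries: [(0, -8), (4, -9)]
Squares: [64, 81]
||x||_2^2 = sum = 145.

145


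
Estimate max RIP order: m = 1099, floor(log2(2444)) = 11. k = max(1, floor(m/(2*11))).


floor(log2(2444)) = 11.
2*11 = 22.
m/(2*floor(log2(n))) = 1099/22 ≈ 49.9545.
floor = 49.
k = max(1, 49) = 49.

49


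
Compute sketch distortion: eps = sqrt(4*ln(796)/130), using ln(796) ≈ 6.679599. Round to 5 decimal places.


ln(796) ≈ 6.679599.
4*ln(N)/m ≈ 4*6.679599/130 ≈ 0.20552612.
eps = sqrt(0.20552612) ≈ 0.4533499 ≈ 0.45335.

0.45335


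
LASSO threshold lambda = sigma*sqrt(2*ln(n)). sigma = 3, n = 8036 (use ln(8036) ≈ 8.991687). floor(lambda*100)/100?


ln(8036) ≈ 8.991687.
2*ln(n) ≈ 17.983374.
sqrt(2*ln(n)) ≈ sqrt(17.983374) ≈ 4.240681.
lambda ≈ 3*4.240681 = 12.722043.
floor(lambda*100)/100 = 12.72.

12.72


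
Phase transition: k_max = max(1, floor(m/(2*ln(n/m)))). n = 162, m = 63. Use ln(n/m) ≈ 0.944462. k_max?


n/m = 162/63 = 18/7.
ln(n/m) ≈ 0.944462.
2*ln(n/m) ≈ 1.888924.
m/(2*ln(n/m)) ≈ 63/1.888924 ≈ 33.3523.
floor = 33.
k_max = max(1, 33) = 33.

33


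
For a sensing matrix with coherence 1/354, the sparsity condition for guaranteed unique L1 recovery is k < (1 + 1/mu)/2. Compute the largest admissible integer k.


1/mu = 354.
1 + 1/mu = 355.
(1 + 1/mu)/2 = 177.5 is not an integer, so k_max = floor(177.5) = 177.

177


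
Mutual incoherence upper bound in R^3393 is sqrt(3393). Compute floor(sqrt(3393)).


58^2 = 3364 <= 3393 < 3481 = 59^2, so 58 <= sqrt(3393) < 59.
floor(sqrt(3393)) = 58.

58


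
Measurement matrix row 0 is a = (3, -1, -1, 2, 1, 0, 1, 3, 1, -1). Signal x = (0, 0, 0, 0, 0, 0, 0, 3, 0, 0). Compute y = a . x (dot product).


Non-zero terms: ['3*3']
Products: [9]
y = sum = 9.

9


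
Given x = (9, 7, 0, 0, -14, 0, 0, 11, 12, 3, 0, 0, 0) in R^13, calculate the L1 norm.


Non-zero entries: [(0, 9), (1, 7), (4, -14), (7, 11), (8, 12), (9, 3)]
Absolute values: [9, 7, 14, 11, 12, 3]
||x||_1 = sum = 56.

56


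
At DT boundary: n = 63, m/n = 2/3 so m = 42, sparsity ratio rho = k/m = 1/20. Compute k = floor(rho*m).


m = 2/3*63 = 42.
rho = 1/20.
rho*m = 1/20*42 = 2.1.
k = floor(2.1) = 2.

2


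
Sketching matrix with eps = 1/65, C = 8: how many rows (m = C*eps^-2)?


1/eps = 65.
(1/eps)^2 = 4225.
m = 8*4225 = 33800.

33800


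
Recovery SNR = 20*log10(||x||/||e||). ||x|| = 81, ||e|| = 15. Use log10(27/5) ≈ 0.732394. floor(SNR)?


||x||/||e|| = 81/15 = 27/5.
log10(27/5) ≈ 0.732394.
20*log10(||x||/||e||) ≈ 20*0.732394 = 14.64788.
floor(14.64788) = 14.

14


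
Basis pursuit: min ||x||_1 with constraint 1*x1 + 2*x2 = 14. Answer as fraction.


Axis intercepts:
  x1 = 14, x2 = 0: L1 = 14
  x1 = 0, x2 = 7: L1 = 7
x* = (0, 7)
||x*||_1 = 7.

7


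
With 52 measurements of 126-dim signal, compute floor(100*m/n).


100*m/n = 100*52/126 ≈ 41.2698.
floor = 41.

41


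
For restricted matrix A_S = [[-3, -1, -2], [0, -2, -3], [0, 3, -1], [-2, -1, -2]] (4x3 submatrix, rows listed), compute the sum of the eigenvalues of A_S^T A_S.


Sum of eigenvalues of A_S^T A_S = trace(A_S^T A_S) = sum of squared column norms of A_S.
A_S^T A_S diagonal: [13, 15, 18].
trace = 13 + 15 + 18 = 46.

46


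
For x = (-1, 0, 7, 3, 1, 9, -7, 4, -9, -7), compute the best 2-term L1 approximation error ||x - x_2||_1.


Sorted |x_i| descending: [9, 9, 7, 7, 7, 4, 3, 1, 1, 0]
Keep top 2: [9, 9]
Tail entries: [7, 7, 7, 4, 3, 1, 1, 0]
L1 error = sum of tail = 30.

30


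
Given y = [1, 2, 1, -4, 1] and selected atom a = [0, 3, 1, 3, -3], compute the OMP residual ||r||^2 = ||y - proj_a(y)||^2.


a^T a = 28.
a^T y = -8.
coeff = -8/28 = -2/7.
||r||^2 = 145/7.

145/7


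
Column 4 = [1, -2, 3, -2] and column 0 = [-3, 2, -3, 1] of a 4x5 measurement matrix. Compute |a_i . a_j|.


Inner product: 1*-3 + -2*2 + 3*-3 + -2*1
Products: [-3, -4, -9, -2]
Sum = -18.
|dot| = 18.

18


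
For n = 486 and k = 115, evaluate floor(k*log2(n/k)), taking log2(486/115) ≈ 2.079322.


log2(n/k) = log2(486/115) ≈ 2.079322.
k*log2(n/k) ≈ 115*2.079322 = 239.12203.
floor(239.12203) = 239.

239


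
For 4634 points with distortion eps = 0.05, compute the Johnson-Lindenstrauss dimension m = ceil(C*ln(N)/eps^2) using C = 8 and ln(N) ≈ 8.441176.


ln(4634) ≈ 8.441176.
eps^2 = 0.05^2 = 0.0025.
C*ln(N)/eps^2 ≈ 8*8.441176/0.0025 ≈ 27011.7632.
m = ceil(27011.7632) = 27012.

27012


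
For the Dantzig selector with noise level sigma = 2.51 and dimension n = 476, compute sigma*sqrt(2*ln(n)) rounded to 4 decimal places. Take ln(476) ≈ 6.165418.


ln(476) ≈ 6.165418.
2*ln(n) ≈ 12.330836.
sqrt(2*ln(n)) ≈ sqrt(12.330836) ≈ 3.511529.
threshold ≈ 2.51*3.511529 = 8.81393779 ≈ 8.8139.

8.8139


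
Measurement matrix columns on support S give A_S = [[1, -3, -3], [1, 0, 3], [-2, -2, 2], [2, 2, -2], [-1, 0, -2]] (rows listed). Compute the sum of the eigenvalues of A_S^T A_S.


Sum of eigenvalues of A_S^T A_S = trace(A_S^T A_S) = sum of squared column norms of A_S.
A_S^T A_S diagonal: [11, 17, 30].
trace = 11 + 17 + 30 = 58.

58


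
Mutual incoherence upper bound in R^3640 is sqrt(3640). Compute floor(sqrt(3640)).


60^2 = 3600 <= 3640 < 3721 = 61^2, so 60 <= sqrt(3640) < 61.
floor(sqrt(3640)) = 60.

60


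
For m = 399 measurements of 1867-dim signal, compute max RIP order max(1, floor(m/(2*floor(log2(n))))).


floor(log2(1867)) = 10.
2*10 = 20.
m/(2*floor(log2(n))) = 399/20 ≈ 19.95.
floor = 19.
k = max(1, 19) = 19.

19


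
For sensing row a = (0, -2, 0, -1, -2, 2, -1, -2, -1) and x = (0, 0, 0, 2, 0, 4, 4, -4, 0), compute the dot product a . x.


Non-zero terms: ['-1*2', '2*4', '-1*4', '-2*-4']
Products: [-2, 8, -4, 8]
y = sum = 10.

10


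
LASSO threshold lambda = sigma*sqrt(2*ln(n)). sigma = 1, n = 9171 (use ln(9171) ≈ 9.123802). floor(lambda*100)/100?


ln(9171) ≈ 9.123802.
2*ln(n) ≈ 18.247604.
sqrt(2*ln(n)) ≈ sqrt(18.247604) ≈ 4.271721.
lambda ≈ 1*4.271721 = 4.271721.
floor(lambda*100)/100 = 4.27.

4.27


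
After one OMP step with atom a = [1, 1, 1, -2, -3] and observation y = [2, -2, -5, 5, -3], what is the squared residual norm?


a^T a = 16.
a^T y = -6.
coeff = -6/16 = -3/8.
||r||^2 = 259/4.

259/4


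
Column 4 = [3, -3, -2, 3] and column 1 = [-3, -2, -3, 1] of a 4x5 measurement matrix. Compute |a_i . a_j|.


Inner product: 3*-3 + -3*-2 + -2*-3 + 3*1
Products: [-9, 6, 6, 3]
Sum = 6.
|dot| = 6.

6


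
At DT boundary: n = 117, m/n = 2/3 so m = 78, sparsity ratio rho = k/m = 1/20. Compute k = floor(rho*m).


m = 2/3*117 = 78.
rho = 1/20.
rho*m = 1/20*78 = 3.9.
k = floor(3.9) = 3.

3


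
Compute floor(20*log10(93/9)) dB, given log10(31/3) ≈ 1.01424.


||x||/||e|| = 93/9 = 31/3.
log10(31/3) ≈ 1.01424.
20*log10(||x||/||e||) ≈ 20*1.01424 = 20.2848.
floor(20.2848) = 20.

20


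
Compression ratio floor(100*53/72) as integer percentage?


100*m/n = 100*53/72 ≈ 73.6111.
floor = 73.

73


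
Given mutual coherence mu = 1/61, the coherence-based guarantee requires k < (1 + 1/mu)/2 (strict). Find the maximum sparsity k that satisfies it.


1/mu = 61.
1 + 1/mu = 62.
(1 + 1/mu)/2 = 31 is an integer and the inequality is strict, so k_max = 31 - 1 = 30.

30


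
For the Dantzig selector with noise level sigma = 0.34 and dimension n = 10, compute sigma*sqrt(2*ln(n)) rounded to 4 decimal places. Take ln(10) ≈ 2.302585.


ln(10) ≈ 2.302585.
2*ln(n) ≈ 4.60517.
sqrt(2*ln(n)) ≈ sqrt(4.60517) ≈ 2.145966.
threshold ≈ 0.34*2.145966 = 0.72962844 ≈ 0.7296.

0.7296


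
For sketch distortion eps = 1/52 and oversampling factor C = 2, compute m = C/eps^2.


1/eps = 52.
(1/eps)^2 = 2704.
m = 2*2704 = 5408.

5408


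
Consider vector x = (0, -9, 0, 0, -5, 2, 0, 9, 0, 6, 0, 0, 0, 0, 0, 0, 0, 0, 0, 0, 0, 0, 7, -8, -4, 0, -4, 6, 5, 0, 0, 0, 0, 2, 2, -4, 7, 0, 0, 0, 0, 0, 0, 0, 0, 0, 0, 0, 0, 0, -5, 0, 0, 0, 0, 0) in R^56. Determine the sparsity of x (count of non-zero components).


Non-zero positions: [1, 4, 5, 7, 9, 22, 23, 24, 26, 27, 28, 33, 34, 35, 36, 50].
Sparsity = 16.

16


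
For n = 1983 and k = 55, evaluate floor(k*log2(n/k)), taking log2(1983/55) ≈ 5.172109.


log2(n/k) = log2(1983/55) ≈ 5.172109.
k*log2(n/k) ≈ 55*5.172109 = 284.465995.
floor(284.465995) = 284.

284


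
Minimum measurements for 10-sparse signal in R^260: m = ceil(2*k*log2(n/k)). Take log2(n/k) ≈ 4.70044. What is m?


log2(n/k) = log2(260/10) ≈ 4.70044.
2*k*log2(n/k) ≈ 2*10*4.70044 = 94.0088.
m = ceil(94.0088) = 95.

95


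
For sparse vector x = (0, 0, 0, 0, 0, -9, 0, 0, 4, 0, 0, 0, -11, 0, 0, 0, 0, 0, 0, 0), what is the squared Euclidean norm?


Non-zero entries: [(5, -9), (8, 4), (12, -11)]
Squares: [81, 16, 121]
||x||_2^2 = sum = 218.

218


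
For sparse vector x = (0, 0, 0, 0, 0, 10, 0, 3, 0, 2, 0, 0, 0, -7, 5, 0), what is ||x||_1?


Non-zero entries: [(5, 10), (7, 3), (9, 2), (13, -7), (14, 5)]
Absolute values: [10, 3, 2, 7, 5]
||x||_1 = sum = 27.

27


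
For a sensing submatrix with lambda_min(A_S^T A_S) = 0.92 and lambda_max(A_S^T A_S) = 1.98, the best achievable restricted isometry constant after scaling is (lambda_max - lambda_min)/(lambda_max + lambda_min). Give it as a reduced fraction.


lambda_max - lambda_min = 1.98 - 0.92 = 1.06.
lambda_max + lambda_min = 1.98 + 0.92 = 2.90.
delta = 1.06/2.90 = 106/290 = 53/145.

53/145


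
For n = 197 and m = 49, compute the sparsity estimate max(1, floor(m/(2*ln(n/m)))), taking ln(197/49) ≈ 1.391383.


n/m = 197/49.
ln(n/m) ≈ 1.391383.
2*ln(n/m) ≈ 2.782766.
m/(2*ln(n/m)) ≈ 49/2.782766 ≈ 17.6084.
floor = 17.
k_max = max(1, 17) = 17.

17


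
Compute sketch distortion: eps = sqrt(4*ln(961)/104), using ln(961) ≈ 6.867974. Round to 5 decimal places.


ln(961) ≈ 6.867974.
4*ln(N)/m ≈ 4*6.867974/104 ≈ 0.26415285.
eps = sqrt(0.26415285) ≈ 0.513958 ≈ 0.51396.

0.51396


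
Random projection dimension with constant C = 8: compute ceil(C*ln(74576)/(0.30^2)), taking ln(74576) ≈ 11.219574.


ln(74576) ≈ 11.219574.
eps^2 = 0.30^2 = 0.09.
C*ln(N)/eps^2 ≈ 8*11.219574/0.09 ≈ 997.2955.
m = ceil(997.2955) = 998.

998


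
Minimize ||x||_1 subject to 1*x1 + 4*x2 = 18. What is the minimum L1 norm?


Axis intercepts:
  x1 = 18, x2 = 0: L1 = 18
  x1 = 0, x2 = 9/2: L1 = 9/2
x* = (0, 9/2)
||x*||_1 = 9/2.

9/2


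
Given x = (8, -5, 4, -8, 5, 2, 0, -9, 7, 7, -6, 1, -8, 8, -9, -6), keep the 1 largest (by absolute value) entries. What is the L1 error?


Sorted |x_i| descending: [9, 9, 8, 8, 8, 8, 7, 7, 6, 6, 5, 5, 4, 2, 1, 0]
Keep top 1: [9]
Tail entries: [9, 8, 8, 8, 8, 7, 7, 6, 6, 5, 5, 4, 2, 1, 0]
L1 error = sum of tail = 84.

84


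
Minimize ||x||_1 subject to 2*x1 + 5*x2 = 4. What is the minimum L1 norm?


Axis intercepts:
  x1 = 2, x2 = 0: L1 = 2
  x1 = 0, x2 = 4/5: L1 = 4/5
x* = (0, 4/5)
||x*||_1 = 4/5.

4/5


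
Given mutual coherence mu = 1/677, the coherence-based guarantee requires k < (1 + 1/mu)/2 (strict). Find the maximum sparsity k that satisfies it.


1/mu = 677.
1 + 1/mu = 678.
(1 + 1/mu)/2 = 339 is an integer and the inequality is strict, so k_max = 339 - 1 = 338.

338


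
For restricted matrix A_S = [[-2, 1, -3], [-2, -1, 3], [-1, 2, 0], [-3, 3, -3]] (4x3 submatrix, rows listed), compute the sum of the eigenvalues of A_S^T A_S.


Sum of eigenvalues of A_S^T A_S = trace(A_S^T A_S) = sum of squared column norms of A_S.
A_S^T A_S diagonal: [18, 15, 27].
trace = 18 + 15 + 27 = 60.

60


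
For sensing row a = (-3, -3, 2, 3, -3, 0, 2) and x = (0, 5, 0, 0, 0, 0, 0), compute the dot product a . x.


Non-zero terms: ['-3*5']
Products: [-15]
y = sum = -15.

-15


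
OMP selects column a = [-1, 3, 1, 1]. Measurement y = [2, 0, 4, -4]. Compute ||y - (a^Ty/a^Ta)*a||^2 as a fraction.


a^T a = 12.
a^T y = -2.
coeff = -2/12 = -1/6.
||r||^2 = 107/3.

107/3


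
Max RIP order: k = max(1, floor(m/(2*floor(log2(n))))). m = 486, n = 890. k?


floor(log2(890)) = 9.
2*9 = 18.
m/(2*floor(log2(n))) = 486/18 ≈ 27.0.
floor = 27.
k = max(1, 27) = 27.

27


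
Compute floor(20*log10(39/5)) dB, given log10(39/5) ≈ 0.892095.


||x||/||e|| = 39/5.
log10(39/5) ≈ 0.892095.
20*log10(||x||/||e||) ≈ 20*0.892095 = 17.8419.
floor(17.8419) = 17.

17
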